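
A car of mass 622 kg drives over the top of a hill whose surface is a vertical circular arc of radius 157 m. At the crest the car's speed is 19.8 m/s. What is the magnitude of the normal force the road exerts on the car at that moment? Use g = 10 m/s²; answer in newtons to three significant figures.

At the crest the centripetal acceleration points downward (toward the centre of the arc), so mg − N = mv²/r.
N = m(g − v²/r) = 622 × (10.0 − (19.8)²/157) = 622 × (10.0 − 2.497) = 622 × 7.503 = 4667 N.

4670 N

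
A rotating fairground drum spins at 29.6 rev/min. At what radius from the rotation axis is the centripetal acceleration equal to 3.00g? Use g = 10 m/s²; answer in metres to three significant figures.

ω = 29.6 rev/min × 2π/60 = 3.100 rad/s.
a_c = ω²r = 3.00g ⇒ r = 3.00 × 10.0 / (3.100)² = 30.00/9.608 = 3.122 m.

3.12 m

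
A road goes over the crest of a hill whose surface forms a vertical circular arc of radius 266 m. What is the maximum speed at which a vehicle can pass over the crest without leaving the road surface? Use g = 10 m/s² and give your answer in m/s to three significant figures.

51.6 m/s

At the crest the centre of the circle is below the vehicle, so the net downward (centripetal) force is mg − N = mv²/r.
The vehicle leaves the road when N → 0, giving v_max = √(g r) = √(10.0 × 266) = 51.58 m/s.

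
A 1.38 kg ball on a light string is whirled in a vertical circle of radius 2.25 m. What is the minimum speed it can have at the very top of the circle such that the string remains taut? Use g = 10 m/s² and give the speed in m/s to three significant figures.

At the top, both weight mg and T point toward the centre: T + mg = mv²/r.
At minimum speed T → 0, so mg = mv_min²/r ⇒ v_min = √(g r) = √(10.0 × 2.25) = 4.743 m/s.

4.74 m/s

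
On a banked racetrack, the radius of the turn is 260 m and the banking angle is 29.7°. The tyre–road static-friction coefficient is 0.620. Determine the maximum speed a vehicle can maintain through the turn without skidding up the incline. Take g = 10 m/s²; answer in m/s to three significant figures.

At the maximum speed, friction acts down the slope at its limiting value f = μN. Radially (horizontal, toward centre): N sinθ + μN cosθ = mv²/r. Vertically: N cosθ − μN sinθ = mg.
Dividing: v² = r g (sinθ + μcosθ)/(cosθ − μsinθ).
sinθ + μcosθ = 0.4955 + 0.620×0.8686 = 1.034; cosθ − μsinθ = 0.8686 − 0.620×0.4955 = 0.5614.
v² = 260 × 10.0 × 1.034/0.5614 = 4788 m²/s², so v = 69.20 m/s.

69.2 m/s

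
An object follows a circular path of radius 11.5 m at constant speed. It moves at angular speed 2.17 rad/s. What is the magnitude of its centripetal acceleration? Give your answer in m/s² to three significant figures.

v = ωr = 2.17 × 11.5 = 24.96 m/s.
a_c = v²/r = (24.96)²/11.5 = 622.8/11.5 = 54.15 m/s².

54.2 m/s²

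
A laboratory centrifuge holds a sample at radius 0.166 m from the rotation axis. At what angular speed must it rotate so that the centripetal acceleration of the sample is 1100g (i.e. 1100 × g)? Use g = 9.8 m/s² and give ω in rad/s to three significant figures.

255 rad/s

Centripetal acceleration a_c = ω²r. Setting ω²r = 1100g:
ω = √(1100g / r) = √(1100 × 9.8 / 0.166) = √64940 = 254.8 rad/s.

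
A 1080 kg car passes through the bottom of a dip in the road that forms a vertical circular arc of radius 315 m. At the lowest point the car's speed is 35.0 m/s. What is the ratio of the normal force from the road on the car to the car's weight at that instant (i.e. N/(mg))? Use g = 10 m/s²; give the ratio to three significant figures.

At the bottom, N − mg = mv²/r, so N = m(v²/r + g) and N/(mg) = v²/(rg) + 1 = (35.0)²/(315 × 10.0) + 1 = 0.3889 + 1 = 1.389.

1.39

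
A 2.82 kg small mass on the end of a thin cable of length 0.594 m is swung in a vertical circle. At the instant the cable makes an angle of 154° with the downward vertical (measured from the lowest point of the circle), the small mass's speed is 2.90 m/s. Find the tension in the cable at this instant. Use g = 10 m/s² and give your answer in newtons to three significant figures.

Take the radial direction toward the centre of the circle as positive. The component of the weight along the string toward the centre is −mg cos φ (φ measured from the bottom), so Newton's second law along the string gives T − mg cos φ = m v²/r.
cos 154° = -0.8988, so T = m(v²/r + g cos φ) = 2.82 × ((2.90)²/0.594 + 10.0 × -0.8988) = 2.82 × (14.16 + (-8.988)) = 2.82 × 5.170 = 14.58 N.

14.6 N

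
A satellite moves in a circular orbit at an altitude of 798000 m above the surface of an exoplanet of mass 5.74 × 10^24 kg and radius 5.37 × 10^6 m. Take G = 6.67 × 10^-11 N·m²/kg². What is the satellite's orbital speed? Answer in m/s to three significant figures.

Orbital radius r = R + h = 5.37 × 10^6 + 798000 = 6.168 × 10^6 m.
Gravity supplies the centripetal force: G M m / r² = m v² / r, so v = √(GM/r).
v = √(6.67 × 10^-11 × 5.74 × 10^24 / 6.168 × 10^6) = √(6.207 × 10^7) = 7879 m/s.

7880 m/s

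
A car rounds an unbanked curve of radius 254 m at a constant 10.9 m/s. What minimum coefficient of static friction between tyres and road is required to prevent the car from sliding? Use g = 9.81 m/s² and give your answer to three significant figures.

0.0477

Friction provides the centripetal force: μ_s m g = m v²/r, so μ_s = v²/(g r) = (10.90)²/(9.81 × 254) = 118.8/2492 = 0.04768.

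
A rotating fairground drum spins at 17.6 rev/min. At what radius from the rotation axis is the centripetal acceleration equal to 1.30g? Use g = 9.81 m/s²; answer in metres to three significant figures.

ω = 17.6 rev/min × 2π/60 = 1.843 rad/s.
a_c = ω²r = 1.30g ⇒ r = 1.30 × 9.81 / (1.843)² = 12.75/3.397 = 3.754 m.

3.75 m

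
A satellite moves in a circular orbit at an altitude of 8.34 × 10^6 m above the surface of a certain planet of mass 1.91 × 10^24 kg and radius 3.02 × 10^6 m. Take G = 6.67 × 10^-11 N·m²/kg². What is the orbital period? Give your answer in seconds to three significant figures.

21300 s

r = R + h = 3.02 × 10^6 + 8.34 × 10^6 = 1.136 × 10^7 m. Gravity provides the centripetal force: G M m / r² = m v² / r ⇒ v = √(GM/r) = 3349 m/s.
T = 2πr/v = 2π × 1.136 × 10^7 / 3349 = 21310 s.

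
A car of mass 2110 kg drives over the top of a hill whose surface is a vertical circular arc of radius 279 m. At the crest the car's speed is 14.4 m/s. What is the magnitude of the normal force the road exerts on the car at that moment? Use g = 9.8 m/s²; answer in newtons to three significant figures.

19100 N

At the crest the centripetal acceleration points downward (toward the centre of the arc), so mg − N = mv²/r.
N = m(g − v²/r) = 2110 × (9.8 − (14.4)²/279) = 2110 × (9.8 − 0.7432) = 2110 × 9.057 = 19110 N.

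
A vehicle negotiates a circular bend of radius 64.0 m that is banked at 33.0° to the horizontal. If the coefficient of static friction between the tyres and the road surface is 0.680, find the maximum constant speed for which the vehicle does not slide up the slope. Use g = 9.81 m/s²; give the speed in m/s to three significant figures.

At the maximum speed, friction acts down the slope at its limiting value f = μN. Radially (horizontal, toward centre): N sinθ + μN cosθ = mv²/r. Vertically: N cosθ − μN sinθ = mg.
Dividing: v² = r g (sinθ + μcosθ)/(cosθ − μsinθ).
sinθ + μcosθ = 0.5446 + 0.680×0.8387 = 1.115; cosθ − μsinθ = 0.8387 − 0.680×0.5446 = 0.4683.
v² = 64.0 × 9.81 × 1.115/0.4683 = 1495 m²/s², so v = 38.66 m/s.

38.7 m/s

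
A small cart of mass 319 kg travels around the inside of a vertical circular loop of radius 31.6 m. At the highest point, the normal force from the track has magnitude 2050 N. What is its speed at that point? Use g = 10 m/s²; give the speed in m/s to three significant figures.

22.8 m/s

At the top, N + mg = mv²/r, so v = √(r(N/m + g)) = √(31.6 × (2050/319 + 10.0)) = √(31.6 × 16.43) = √519.1 = 22.78 m/s.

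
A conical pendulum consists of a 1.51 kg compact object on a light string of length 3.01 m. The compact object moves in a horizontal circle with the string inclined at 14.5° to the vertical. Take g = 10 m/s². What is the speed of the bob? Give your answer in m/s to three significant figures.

1.40 m/s

The radius of the circle is r = L sinθ = 3.01 × sin 14.5° = 0.7536 m.
Horizontally T sinθ = mv²/r and vertically T cosθ = mg, so tanθ = v²/(rg).
v = √(r g tanθ) = √(0.7536 × 10.0 × 0.2586) = √1.949 = 1.396 m/s.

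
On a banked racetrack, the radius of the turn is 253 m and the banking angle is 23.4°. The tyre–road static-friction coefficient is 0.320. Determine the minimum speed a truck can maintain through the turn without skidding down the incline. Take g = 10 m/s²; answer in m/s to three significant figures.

15.8 m/s

At the minimum speed, friction acts up the slope at its limiting value f = μN. Radially (horizontal, toward centre): N sinθ − μN cosθ = mv²/r. Vertically: N cosθ + μN sinθ = mg.
Dividing: v² = r g (sinθ − μcosθ)/(cosθ + μsinθ).
sinθ − μcosθ = 0.3971 − 0.320×0.9178 = 0.1035; cosθ + μsinθ = 0.9178 + 0.320×0.3971 = 1.045.
v² = 253 × 10.0 × 0.1035/1.045 = 250.5 m²/s², so v = 15.83 m/s.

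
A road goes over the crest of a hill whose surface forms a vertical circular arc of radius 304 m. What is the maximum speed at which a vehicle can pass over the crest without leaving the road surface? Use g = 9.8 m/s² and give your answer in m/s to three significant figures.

54.6 m/s

At the crest the centre of the circle is below the vehicle, so the net downward (centripetal) force is mg − N = mv²/r.
The vehicle leaves the road when N → 0, giving v_max = √(g r) = √(9.8 × 304) = 54.58 m/s.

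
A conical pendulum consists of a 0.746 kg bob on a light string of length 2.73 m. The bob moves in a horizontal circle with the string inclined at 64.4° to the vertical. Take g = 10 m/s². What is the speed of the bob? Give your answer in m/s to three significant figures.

The radius of the circle is r = L sinθ = 2.73 × sin 64.4° = 2.462 m.
Horizontally T sinθ = mv²/r and vertically T cosθ = mg, so tanθ = v²/(rg).
v = √(r g tanθ) = √(2.462 × 10.0 × 2.087) = √51.39 = 7.168 m/s.

7.17 m/s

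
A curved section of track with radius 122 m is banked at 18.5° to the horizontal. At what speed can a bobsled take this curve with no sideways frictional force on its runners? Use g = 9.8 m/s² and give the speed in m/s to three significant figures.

20.0 m/s

On a frictionless banked curve, N sinθ = mv²/r and N cosθ = mg, so tanθ = v²/(rg).
v = √(r g tanθ) = √(122 × 9.8 × tan 18.5°) = √(122 × 9.8 × 0.3346) = √400.0 = 20.00 m/s.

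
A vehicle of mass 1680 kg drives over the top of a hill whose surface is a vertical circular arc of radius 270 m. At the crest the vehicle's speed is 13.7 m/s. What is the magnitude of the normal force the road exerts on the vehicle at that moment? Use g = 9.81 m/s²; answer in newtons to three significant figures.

15300 N

At the crest the centripetal acceleration points downward (toward the centre of the arc), so mg − N = mv²/r.
N = m(g − v²/r) = 1680 × (9.81 − (13.7)²/270) = 1680 × (9.81 − 0.6951) = 1680 × 9.115 = 15310 N.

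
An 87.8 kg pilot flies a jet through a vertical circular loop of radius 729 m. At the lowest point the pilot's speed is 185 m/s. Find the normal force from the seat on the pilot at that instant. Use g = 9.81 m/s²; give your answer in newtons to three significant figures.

4980 N

At the lowest point, N points up (toward the centre) and the weight mg points down (away from the centre), so the net inward force is N − mg = mv²/r.
N = m(v²/r + g) = 87.8 × ((185)²/729 + 9.81) = 87.8 × (46.95 + 9.81) = 87.8 × 56.76 = 4983 N.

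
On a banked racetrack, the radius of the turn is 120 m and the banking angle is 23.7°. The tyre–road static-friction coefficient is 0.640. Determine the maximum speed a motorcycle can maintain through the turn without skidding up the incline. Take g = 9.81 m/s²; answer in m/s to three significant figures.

42.0 m/s

At the maximum speed, friction acts down the slope at its limiting value f = μN. Radially (horizontal, toward centre): N sinθ + μN cosθ = mv²/r. Vertically: N cosθ − μN sinθ = mg.
Dividing: v² = r g (sinθ + μcosθ)/(cosθ − μsinθ).
sinθ + μcosθ = 0.4019 + 0.640×0.9157 = 0.9880; cosθ − μsinθ = 0.9157 − 0.640×0.4019 = 0.6584.
v² = 120 × 9.81 × 0.9880/0.6584 = 1766 m²/s², so v = 42.03 m/s.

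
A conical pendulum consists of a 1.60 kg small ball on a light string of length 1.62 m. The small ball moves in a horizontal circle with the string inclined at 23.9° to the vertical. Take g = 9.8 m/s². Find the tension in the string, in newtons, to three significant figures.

Vertically the bob has no acceleration, so T cosθ = mg.
T = mg/cosθ = 1.60 × 9.8 / cos 23.9° = 15.68/0.9143 = 17.15 N.

17.2 N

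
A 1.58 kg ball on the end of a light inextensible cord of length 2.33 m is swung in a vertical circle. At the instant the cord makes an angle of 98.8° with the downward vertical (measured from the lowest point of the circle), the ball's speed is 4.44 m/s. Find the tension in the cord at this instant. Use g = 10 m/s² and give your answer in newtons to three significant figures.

Take the radial direction toward the centre of the circle as positive. The component of the weight along the string toward the centre is −mg cos φ (φ measured from the bottom), so Newton's second law along the string gives T − mg cos φ = m v²/r.
cos 98.8° = -0.1530, so T = m(v²/r + g cos φ) = 1.58 × ((4.44)²/2.33 + 10.0 × -0.1530) = 1.58 × (8.461 + (-1.530)) = 1.58 × 6.931 = 10.95 N.

11.0 N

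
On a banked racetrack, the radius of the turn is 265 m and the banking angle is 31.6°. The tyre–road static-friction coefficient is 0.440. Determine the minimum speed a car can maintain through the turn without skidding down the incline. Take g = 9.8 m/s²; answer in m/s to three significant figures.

18.9 m/s

At the minimum speed, friction acts up the slope at its limiting value f = μN. Radially (horizontal, toward centre): N sinθ − μN cosθ = mv²/r. Vertically: N cosθ + μN sinθ = mg.
Dividing: v² = r g (sinθ − μcosθ)/(cosθ + μsinθ).
sinθ − μcosθ = 0.5240 − 0.440×0.8517 = 0.1492; cosθ + μsinθ = 0.8517 + 0.440×0.5240 = 1.082.
v² = 265 × 9.8 × 0.1492/1.082 = 358.1 m²/s², so v = 18.92 m/s.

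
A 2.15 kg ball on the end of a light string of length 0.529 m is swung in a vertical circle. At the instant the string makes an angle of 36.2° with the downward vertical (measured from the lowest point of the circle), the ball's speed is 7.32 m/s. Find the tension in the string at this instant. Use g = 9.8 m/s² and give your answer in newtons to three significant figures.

235 N

Take the radial direction toward the centre of the circle as positive. The component of the weight along the string toward the centre is −mg cos φ (φ measured from the bottom), so Newton's second law along the string gives T − mg cos φ = m v²/r.
cos 36.2° = 0.8070, so T = m(v²/r + g cos φ) = 2.15 × ((7.32)²/0.529 + 9.8 × 0.8070) = 2.15 × (101.3 + (7.908)) = 2.15 × 109.2 = 234.8 N.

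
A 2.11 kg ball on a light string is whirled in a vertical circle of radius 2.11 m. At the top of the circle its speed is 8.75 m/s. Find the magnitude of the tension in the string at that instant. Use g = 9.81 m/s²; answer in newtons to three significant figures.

55.9 N

At the top, both T and the weight mg point inward (toward the centre), so T + mg = mv²/r.
T = m(v²/r − g) = 2.11 × ((8.75)²/2.11 − 9.81) = 2.11 × (36.29 − 9.81) = 2.11 × 26.48 = 55.86 N.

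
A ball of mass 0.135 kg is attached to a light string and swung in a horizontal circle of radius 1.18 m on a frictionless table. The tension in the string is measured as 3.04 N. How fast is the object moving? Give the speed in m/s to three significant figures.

T = m v²/r ⇒ v = √(T r / m) = √(3.04 × 1.18 / 0.135) = √26.57 = 5.155 m/s.

5.15 m/s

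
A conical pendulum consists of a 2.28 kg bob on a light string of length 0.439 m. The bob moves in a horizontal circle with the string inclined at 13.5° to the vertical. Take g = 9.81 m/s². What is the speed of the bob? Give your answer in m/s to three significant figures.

The radius of the circle is r = L sinθ = 0.439 × sin 13.5° = 0.1025 m.
Horizontally T sinθ = mv²/r and vertically T cosθ = mg, so tanθ = v²/(rg).
v = √(r g tanθ) = √(0.1025 × 9.81 × 0.2401) = √0.2414 = 0.4913 m/s.

0.491 m/s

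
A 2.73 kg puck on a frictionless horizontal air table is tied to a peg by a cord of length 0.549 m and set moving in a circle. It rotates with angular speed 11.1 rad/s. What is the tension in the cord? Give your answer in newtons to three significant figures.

185 N

v = ωr = 11.1 × 0.549 = 6.094 m/s.
The tension is the only horizontal force, so it supplies the full centripetal force: T = m v²/r = 2.73 × (6.094)²/0.549 = 2.73 × 37.14/0.549 = 184.7 N.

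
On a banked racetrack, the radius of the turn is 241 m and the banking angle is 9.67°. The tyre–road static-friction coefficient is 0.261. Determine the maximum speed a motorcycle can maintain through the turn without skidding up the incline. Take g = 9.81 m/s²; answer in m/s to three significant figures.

At the maximum speed, friction acts down the slope at its limiting value f = μN. Radially (horizontal, toward centre): N sinθ + μN cosθ = mv²/r. Vertically: N cosθ − μN sinθ = mg.
Dividing: v² = r g (sinθ + μcosθ)/(cosθ − μsinθ).
sinθ + μcosθ = 0.1680 + 0.261×0.9858 = 0.4253; cosθ − μsinθ = 0.9858 − 0.261×0.1680 = 0.9420.
v² = 241 × 9.81 × 0.4253/0.9420 = 1067 m²/s², so v = 32.67 m/s.

32.7 m/s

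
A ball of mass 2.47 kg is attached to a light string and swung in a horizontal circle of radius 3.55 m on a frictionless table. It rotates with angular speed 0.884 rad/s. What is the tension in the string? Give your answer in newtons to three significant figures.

v = ωr = 0.884 × 3.55 = 3.138 m/s.
The tension is the only horizontal force, so it supplies the full centripetal force: T = m v²/r = 2.47 × (3.138)²/3.55 = 2.47 × 9.848/3.55 = 6.852 N.

6.85 N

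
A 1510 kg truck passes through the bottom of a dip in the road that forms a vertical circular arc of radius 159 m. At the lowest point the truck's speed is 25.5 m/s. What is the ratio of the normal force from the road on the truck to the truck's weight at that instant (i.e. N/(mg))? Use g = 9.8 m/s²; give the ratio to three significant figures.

At the bottom, N − mg = mv²/r, so N = m(v²/r + g) and N/(mg) = v²/(rg) + 1 = (25.5)²/(159 × 9.8) + 1 = 0.4173 + 1 = 1.417.

1.42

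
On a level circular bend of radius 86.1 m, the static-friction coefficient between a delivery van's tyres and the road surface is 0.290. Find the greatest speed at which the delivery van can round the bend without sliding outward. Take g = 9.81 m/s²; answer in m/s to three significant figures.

15.7 m/s

On a flat curve, static friction is the only horizontal force, so it must supply the full centripetal force: μ_s m g = m v²/r.
Mass cancels: v_max = √(μ_s g r) = √(0.290 × 9.81 × 86.1) = √244.9 = 15.65 m/s.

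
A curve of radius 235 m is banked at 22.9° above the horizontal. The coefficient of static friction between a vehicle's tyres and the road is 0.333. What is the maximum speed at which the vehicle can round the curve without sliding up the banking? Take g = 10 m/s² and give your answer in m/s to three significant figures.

At the maximum speed, friction acts down the slope at its limiting value f = μN. Radially (horizontal, toward centre): N sinθ + μN cosθ = mv²/r. Vertically: N cosθ − μN sinθ = mg.
Dividing: v² = r g (sinθ + μcosθ)/(cosθ − μsinθ).
sinθ + μcosθ = 0.3891 + 0.333×0.9212 = 0.6959; cosθ − μsinθ = 0.9212 − 0.333×0.3891 = 0.7916.
v² = 235 × 10.0 × 0.6959/0.7916 = 2066 m²/s², so v = 45.45 m/s.

45.5 m/s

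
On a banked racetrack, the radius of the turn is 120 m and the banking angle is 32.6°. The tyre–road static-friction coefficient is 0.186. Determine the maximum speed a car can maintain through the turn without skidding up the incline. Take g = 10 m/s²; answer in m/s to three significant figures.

At the maximum speed, friction acts down the slope at its limiting value f = μN. Radially (horizontal, toward centre): N sinθ + μN cosθ = mv²/r. Vertically: N cosθ − μN sinθ = mg.
Dividing: v² = r g (sinθ + μcosθ)/(cosθ − μsinθ).
sinθ + μcosθ = 0.5388 + 0.186×0.8425 = 0.6955; cosθ − μsinθ = 0.8425 − 0.186×0.5388 = 0.7422.
v² = 120 × 10.0 × 0.6955/0.7422 = 1124 m²/s², so v = 33.53 m/s.

33.5 m/s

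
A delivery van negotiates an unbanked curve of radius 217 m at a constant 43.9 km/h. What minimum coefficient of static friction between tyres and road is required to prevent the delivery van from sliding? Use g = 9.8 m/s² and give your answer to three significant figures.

0.0699

v = 43.9/3.6 = 12.19 m/s.
Friction provides the centripetal force: μ_s m g = m v²/r, so μ_s = v²/(g r) = (12.19)²/(9.8 × 217) = 148.7/2127 = 0.06993.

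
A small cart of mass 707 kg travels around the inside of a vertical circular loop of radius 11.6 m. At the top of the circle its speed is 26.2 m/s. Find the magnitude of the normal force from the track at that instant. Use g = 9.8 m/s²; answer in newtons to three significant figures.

At the top, both N and the weight mg point inward (toward the centre), so N + mg = mv²/r.
N = m(v²/r − g) = 707 × ((26.2)²/11.6 − 9.8) = 707 × (59.18 − 9.8) = 707 × 49.38 = 34910 N.

34900 N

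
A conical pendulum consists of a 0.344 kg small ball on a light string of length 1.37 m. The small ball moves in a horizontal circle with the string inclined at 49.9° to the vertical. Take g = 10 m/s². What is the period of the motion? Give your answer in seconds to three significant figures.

r = L sinθ = 1.048 m. From T sinθ = mω²r and T cosθ = mg: tanθ = ω²r/g, so ω² = g tanθ / r = g/(L cosθ).
ω = √(g/(L cosθ)) = √(10.0/(1.37 × 0.6441)) = √11.33 = 3.366 rad/s.
Period = 2π/ω = 1.866 s.

1.87 s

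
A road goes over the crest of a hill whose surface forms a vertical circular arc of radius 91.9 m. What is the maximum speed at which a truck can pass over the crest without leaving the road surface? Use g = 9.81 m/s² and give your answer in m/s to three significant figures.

At the crest the centre of the circle is below the truck, so the net downward (centripetal) force is mg − N = mv²/r.
The truck leaves the road when N → 0, giving v_max = √(g r) = √(9.81 × 91.9) = 30.03 m/s.

30.0 m/s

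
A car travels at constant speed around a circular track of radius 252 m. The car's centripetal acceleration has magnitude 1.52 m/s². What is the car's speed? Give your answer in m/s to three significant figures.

a_c = v²/r ⇒ v = √(a_c · r) = √(1.52 × 252) = √383.0 = 19.57 m/s.

19.6 m/s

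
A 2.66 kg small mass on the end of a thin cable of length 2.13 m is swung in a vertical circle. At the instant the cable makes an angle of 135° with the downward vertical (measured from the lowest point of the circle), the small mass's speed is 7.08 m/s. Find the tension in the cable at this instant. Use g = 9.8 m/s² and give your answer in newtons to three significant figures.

44.2 N

Take the radial direction toward the centre of the circle as positive. The component of the weight along the string toward the centre is −mg cos φ (φ measured from the bottom), so Newton's second law along the string gives T − mg cos φ = m v²/r.
cos 135° = -0.7071, so T = m(v²/r + g cos φ) = 2.66 × ((7.08)²/2.13 + 9.8 × -0.7071) = 2.66 × (23.53 + (-6.930)) = 2.66 × 16.60 = 44.17 N.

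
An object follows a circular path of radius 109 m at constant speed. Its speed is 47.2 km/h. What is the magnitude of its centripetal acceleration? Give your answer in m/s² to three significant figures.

v = 47.2 km/h = 47.2/3.6 = 13.11 m/s.
a_c = v²/r = (13.11)²/109 = 171.9/109 = 1.577 m/s².

1.58 m/s²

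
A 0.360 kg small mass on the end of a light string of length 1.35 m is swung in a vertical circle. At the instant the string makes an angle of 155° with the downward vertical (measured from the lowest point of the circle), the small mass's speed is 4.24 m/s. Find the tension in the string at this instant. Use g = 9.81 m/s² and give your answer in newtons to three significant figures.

1.59 N

Take the radial direction toward the centre of the circle as positive. The component of the weight along the string toward the centre is −mg cos φ (φ measured from the bottom), so Newton's second law along the string gives T − mg cos φ = m v²/r.
cos 155° = -0.9063, so T = m(v²/r + g cos φ) = 0.360 × ((4.24)²/1.35 + 9.81 × -0.9063) = 0.360 × (13.32 + (-8.891)) = 0.360 × 4.426 = 1.593 N.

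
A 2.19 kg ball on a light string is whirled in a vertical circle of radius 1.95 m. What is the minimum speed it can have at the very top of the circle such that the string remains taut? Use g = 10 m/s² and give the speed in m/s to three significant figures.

At the highest point the centre is directly below, so both the weight and T act inward: T + mg = mv²/r.
At minimum speed T → 0, so mg = mv_min²/r ⇒ v_min = √(g r) = √(10.0 × 1.95) = 4.416 m/s.

4.42 m/s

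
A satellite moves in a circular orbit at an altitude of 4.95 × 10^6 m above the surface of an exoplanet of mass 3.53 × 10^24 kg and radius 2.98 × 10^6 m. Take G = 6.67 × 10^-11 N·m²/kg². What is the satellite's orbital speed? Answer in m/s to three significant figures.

Orbital radius r = R + h = 2.98 × 10^6 + 4.95 × 10^6 = 7.930 × 10^6 m.
Gravity supplies the centripetal force: G M m / r² = m v² / r, so v = √(GM/r).
v = √(6.67 × 10^-11 × 3.53 × 10^24 / 7.930 × 10^6) = √(2.969 × 10^7) = 5449 m/s.

5450 m/s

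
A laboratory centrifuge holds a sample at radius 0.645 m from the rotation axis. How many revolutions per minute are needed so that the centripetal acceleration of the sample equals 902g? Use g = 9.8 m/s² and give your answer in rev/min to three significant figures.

1120 rev/min

Require ω²r = 902g, so ω = √(902 × 9.8/0.645) = 117.1 rad/s.
In rev/min: ω × 60/(2π) = 117.1 × 60/(2π) = 1118 rev/min.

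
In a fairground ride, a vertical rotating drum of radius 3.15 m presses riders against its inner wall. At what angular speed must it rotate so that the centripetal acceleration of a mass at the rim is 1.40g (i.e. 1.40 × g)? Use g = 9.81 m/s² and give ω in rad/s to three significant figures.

Centripetal acceleration a_c = ω²r. Setting ω²r = 1.40g:
ω = √(1.40g / r) = √(1.40 × 9.81 / 3.15) = √4.360 = 2.088 rad/s.

2.09 rad/s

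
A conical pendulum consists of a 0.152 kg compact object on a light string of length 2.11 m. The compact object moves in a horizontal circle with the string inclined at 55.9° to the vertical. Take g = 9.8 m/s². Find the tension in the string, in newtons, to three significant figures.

Vertically the bob has no acceleration, so T cosθ = mg.
T = mg/cosθ = 0.152 × 9.8 / cos 55.9° = 1.490/0.5606 = 2.657 N.

2.66 N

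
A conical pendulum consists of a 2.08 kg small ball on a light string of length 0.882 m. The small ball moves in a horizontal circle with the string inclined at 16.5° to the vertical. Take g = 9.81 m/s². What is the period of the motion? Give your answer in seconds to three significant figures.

1.84 s

r = L sinθ = 0.2505 m. From T sinθ = mω²r and T cosθ = mg: tanθ = ω²r/g, so ω² = g tanθ / r = g/(L cosθ).
ω = √(g/(L cosθ)) = √(9.81/(0.882 × 0.9588)) = √11.60 = 3.406 rad/s.
Period = 2π/ω = 1.845 s.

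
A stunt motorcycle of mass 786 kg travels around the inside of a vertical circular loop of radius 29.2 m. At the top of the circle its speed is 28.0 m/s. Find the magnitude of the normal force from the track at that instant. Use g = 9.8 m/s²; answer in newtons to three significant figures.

13400 N

At the top, both N and the weight mg point inward (toward the centre), so N + mg = mv²/r.
N = m(v²/r − g) = 786 × ((28.0)²/29.2 − 9.8) = 786 × (26.85 − 9.8) = 786 × 17.05 = 13400 N.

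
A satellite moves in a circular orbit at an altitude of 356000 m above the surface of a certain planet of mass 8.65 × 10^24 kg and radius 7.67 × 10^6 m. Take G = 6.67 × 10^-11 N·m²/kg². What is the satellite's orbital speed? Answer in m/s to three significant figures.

8480 m/s

Orbital radius r = R + h = 7.67 × 10^6 + 356000 = 8.026 × 10^6 m.
Gravity supplies the centripetal force: G M m / r² = m v² / r, so v = √(GM/r).
v = √(6.67 × 10^-11 × 8.65 × 10^24 / 8.026 × 10^6) = √(7.189 × 10^7) = 8479 m/s.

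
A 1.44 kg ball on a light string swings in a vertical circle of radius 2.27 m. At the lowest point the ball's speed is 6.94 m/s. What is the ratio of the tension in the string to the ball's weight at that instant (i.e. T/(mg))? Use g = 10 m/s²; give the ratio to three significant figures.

3.12

At the bottom, T − mg = mv²/r, so T = m(v²/r + g) and T/(mg) = v²/(rg) + 1 = (6.94)²/(2.27 × 10.0) + 1 = 2.122 + 1 = 3.122.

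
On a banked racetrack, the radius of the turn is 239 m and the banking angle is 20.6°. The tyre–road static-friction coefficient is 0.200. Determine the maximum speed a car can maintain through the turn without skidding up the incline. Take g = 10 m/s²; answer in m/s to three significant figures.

At the maximum speed, friction acts down the slope at its limiting value f = μN. Radially (horizontal, toward centre): N sinθ + μN cosθ = mv²/r. Vertically: N cosθ − μN sinθ = mg.
Dividing: v² = r g (sinθ + μcosθ)/(cosθ − μsinθ).
sinθ + μcosθ = 0.3518 + 0.200×0.9361 = 0.5391; cosθ − μsinθ = 0.9361 − 0.200×0.3518 = 0.8657.
v² = 239 × 10.0 × 0.5391/0.8657 = 1488 m²/s², so v = 38.58 m/s.

38.6 m/s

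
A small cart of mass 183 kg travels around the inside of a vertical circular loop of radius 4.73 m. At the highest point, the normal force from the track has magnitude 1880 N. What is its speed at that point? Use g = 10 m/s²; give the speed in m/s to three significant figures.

At the top, N + mg = mv²/r, so v = √(r(N/m + g)) = √(4.73 × (1880/183 + 10.0)) = √(4.73 × 20.27) = √95.89 = 9.792 m/s.

9.79 m/s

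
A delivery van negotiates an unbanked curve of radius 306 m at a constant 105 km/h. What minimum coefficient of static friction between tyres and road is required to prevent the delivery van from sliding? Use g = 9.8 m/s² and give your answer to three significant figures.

0.284

v = 105/3.6 = 29.17 m/s.
Friction provides the centripetal force: μ_s m g = m v²/r, so μ_s = v²/(g r) = (29.17)²/(9.8 × 306) = 850.7/2999 = 0.2837.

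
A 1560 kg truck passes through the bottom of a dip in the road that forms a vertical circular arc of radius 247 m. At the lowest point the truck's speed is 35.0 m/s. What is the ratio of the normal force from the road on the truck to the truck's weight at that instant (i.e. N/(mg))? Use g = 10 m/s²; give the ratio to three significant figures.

1.50

At the bottom, N − mg = mv²/r, so N = m(v²/r + g) and N/(mg) = v²/(rg) + 1 = (35.0)²/(247 × 10.0) + 1 = 0.4960 + 1 = 1.496.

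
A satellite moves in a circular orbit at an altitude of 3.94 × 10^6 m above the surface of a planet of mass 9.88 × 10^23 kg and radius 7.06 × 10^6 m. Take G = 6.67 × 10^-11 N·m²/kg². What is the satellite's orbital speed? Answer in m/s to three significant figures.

Orbital radius r = R + h = 7.06 × 10^6 + 3.94 × 10^6 = 1.100 × 10^7 m.
Gravity supplies the centripetal force: G M m / r² = m v² / r, so v = √(GM/r).
v = √(6.67 × 10^-11 × 9.88 × 10^23 / 1.100 × 10^7) = √(5.991 × 10^6) = 2448 m/s.

2450 m/s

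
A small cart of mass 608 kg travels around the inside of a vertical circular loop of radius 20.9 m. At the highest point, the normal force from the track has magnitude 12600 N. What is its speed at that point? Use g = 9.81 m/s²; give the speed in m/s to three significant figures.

At the top, N + mg = mv²/r, so v = √(r(N/m + g)) = √(20.9 × (12600/608 + 9.81)) = √(20.9 × 30.53) = √638.2 = 25.26 m/s.

25.3 m/s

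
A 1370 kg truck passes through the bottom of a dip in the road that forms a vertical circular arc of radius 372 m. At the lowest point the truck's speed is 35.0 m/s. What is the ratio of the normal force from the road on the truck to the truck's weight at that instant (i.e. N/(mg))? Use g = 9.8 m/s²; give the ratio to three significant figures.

At the bottom, N − mg = mv²/r, so N = m(v²/r + g) and N/(mg) = v²/(rg) + 1 = (35.0)²/(372 × 9.8) + 1 = 0.3360 + 1 = 1.336.

1.34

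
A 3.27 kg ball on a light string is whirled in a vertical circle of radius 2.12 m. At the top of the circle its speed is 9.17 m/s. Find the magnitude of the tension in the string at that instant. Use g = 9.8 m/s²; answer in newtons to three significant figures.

97.7 N

At the top, both T and the weight mg point inward (toward the centre), so T + mg = mv²/r.
T = m(v²/r − g) = 3.27 × ((9.17)²/2.12 − 9.8) = 3.27 × (39.66 − 9.8) = 3.27 × 29.86 = 97.66 N.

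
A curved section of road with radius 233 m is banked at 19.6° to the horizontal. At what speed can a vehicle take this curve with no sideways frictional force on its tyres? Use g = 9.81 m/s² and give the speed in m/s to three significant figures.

On a frictionless banked curve, N sinθ = mv²/r and N cosθ = mg, so tanθ = v²/(rg).
v = √(r g tanθ) = √(233 × 9.81 × tan 19.6°) = √(233 × 9.81 × 0.3561) = √813.9 = 28.53 m/s.

28.5 m/s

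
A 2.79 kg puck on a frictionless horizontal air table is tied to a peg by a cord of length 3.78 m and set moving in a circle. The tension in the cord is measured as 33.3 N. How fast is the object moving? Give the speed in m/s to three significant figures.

T = m v²/r ⇒ v = √(T r / m) = √(33.3 × 3.78 / 2.79) = √45.12 = 6.717 m/s.

6.72 m/s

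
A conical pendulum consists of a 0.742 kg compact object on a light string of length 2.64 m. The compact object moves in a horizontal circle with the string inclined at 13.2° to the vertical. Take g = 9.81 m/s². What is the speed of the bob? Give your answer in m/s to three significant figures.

1.18 m/s

The radius of the circle is r = L sinθ = 2.64 × sin 13.2° = 0.6028 m.
Horizontally T sinθ = mv²/r and vertically T cosθ = mg, so tanθ = v²/(rg).
v = √(r g tanθ) = √(0.6028 × 9.81 × 0.2345) = √1.387 = 1.178 m/s.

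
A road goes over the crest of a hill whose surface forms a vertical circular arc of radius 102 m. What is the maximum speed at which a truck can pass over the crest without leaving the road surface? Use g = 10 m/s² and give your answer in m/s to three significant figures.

At the crest the centre of the circle is below the truck, so the net downward (centripetal) force is mg − N = mv²/r.
The truck leaves the road when N → 0, giving v_max = √(g r) = √(10.0 × 102) = 31.94 m/s.

31.9 m/s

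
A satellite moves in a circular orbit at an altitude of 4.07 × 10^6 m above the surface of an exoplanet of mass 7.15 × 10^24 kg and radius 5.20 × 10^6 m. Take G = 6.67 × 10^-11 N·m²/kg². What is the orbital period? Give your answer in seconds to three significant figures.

r = R + h = 5.20 × 10^6 + 4.07 × 10^6 = 9.270 × 10^6 m. Gravity provides the centripetal force: G M m / r² = m v² / r ⇒ v = √(GM/r) = 7173 m/s.
T = 2πr/v = 2π × 9.270 × 10^6 / 7173 = 8121 s.

8120 s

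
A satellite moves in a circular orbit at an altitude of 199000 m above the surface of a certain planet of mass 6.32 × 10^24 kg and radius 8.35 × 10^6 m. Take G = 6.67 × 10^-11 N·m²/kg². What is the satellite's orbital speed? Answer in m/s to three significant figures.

Orbital radius r = R + h = 8.35 × 10^6 + 199000 = 8.549 × 10^6 m.
Gravity supplies the centripetal force: G M m / r² = m v² / r, so v = √(GM/r).
v = √(6.67 × 10^-11 × 6.32 × 10^24 / 8.549 × 10^6) = √(4.931 × 10^7) = 7022 m/s.

7020 m/s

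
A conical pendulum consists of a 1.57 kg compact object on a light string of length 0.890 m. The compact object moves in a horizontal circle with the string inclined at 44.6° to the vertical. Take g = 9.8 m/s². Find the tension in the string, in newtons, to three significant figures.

Vertically the bob has no acceleration, so T cosθ = mg.
T = mg/cosθ = 1.57 × 9.8 / cos 44.6° = 15.39/0.7120 = 21.61 N.

21.6 N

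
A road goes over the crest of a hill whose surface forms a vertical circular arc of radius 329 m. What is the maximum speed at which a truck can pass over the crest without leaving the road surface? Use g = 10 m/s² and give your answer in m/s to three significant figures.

57.4 m/s

At the crest the centre of the circle is below the truck, so the net downward (centripetal) force is mg − N = mv²/r.
The truck leaves the road when N → 0, giving v_max = √(g r) = √(10.0 × 329) = 57.36 m/s.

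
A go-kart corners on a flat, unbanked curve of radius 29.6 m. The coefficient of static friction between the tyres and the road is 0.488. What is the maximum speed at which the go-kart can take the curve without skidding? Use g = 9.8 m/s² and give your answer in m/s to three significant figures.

11.9 m/s

Friction provides the centripetal force on a flat curve. At maximum speed it is at its limiting value: μ_s m g = m v²/r.
Mass cancels: v_max = √(μ_s g r) = √(0.488 × 9.8 × 29.6) = √141.6 = 11.90 m/s.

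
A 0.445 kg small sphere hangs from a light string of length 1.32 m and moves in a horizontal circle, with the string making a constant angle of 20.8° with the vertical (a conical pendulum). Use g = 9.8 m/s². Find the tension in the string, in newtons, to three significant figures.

Vertically the bob has no acceleration, so T cosθ = mg.
T = mg/cosθ = 0.445 × 9.8 / cos 20.8° = 4.361/0.9348 = 4.665 N.

4.67 N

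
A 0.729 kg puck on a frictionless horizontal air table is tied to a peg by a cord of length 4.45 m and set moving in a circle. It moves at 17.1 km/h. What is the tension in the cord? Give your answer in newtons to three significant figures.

v = 17.1 km/h = 17.1/3.6 = 4.750 m/s.
The tension is the only horizontal force, so it supplies the full centripetal force: T = m v²/r = 0.729 × (4.750)²/4.45 = 0.729 × 22.56/4.45 = 3.696 N.

3.70 N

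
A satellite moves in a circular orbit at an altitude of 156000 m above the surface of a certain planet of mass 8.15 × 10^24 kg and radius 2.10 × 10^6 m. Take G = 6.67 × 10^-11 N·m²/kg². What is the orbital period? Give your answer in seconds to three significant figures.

r = R + h = 2.10 × 10^6 + 156000 = 2.256 × 10^6 m. Gravity provides the centripetal force: G M m / r² = m v² / r ⇒ v = √(GM/r) = 15520 m/s.
T = 2πr/v = 2π × 2.256 × 10^6 / 15520 = 913.2 s.

913 s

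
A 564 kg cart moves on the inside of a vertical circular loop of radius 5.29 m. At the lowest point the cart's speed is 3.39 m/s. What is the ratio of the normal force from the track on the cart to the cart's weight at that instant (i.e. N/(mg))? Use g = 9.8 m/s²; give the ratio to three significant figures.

At the bottom, N − mg = mv²/r, so N = m(v²/r + g) and N/(mg) = v²/(rg) + 1 = (3.39)²/(5.29 × 9.8) + 1 = 0.2217 + 1 = 1.222.

1.22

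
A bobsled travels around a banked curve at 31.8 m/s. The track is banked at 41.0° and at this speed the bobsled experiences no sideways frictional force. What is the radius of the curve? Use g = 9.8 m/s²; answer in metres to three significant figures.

Frictionless banking: tanθ = v²/(rg), so r = v²/(g tanθ).
r = (31.8)²/(9.8 × tan 41.0°) = 1011/(9.8 × 0.8693) = 1011/8.519 = 118.7 m.

119 m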